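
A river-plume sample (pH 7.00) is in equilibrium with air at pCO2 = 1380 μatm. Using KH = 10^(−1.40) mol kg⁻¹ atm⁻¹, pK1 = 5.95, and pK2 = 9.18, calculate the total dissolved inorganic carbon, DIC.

[CO2*] = KH · pCO2 = 10^(−1.40) × 1380×10^-6 = 5.494×10^-5 mol/kg
α₀ = 1/(1 + K1/[H⁺] + K1K2/[H⁺]²) = 1/(1 + 10^+1.05 + 10^-1.13) = 0.08134
DIC = [CO2*]/α₀ = 5.494×10^-5 / 0.08134 = 0.675 mmol/kg

DIC = 0.675 mmol/kg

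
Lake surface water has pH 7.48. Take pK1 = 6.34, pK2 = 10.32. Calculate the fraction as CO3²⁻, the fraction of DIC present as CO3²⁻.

α₂ = 0.00135

α₂ = 1 / (1 + [H⁺]/K2 + [H⁺]²/(K1K2)) = 1 / (1 + 10^+2.84 + 10^+1.70)
   = 1 / (1 + 691.83 + 50.119) = 1/742.95 = 0.001346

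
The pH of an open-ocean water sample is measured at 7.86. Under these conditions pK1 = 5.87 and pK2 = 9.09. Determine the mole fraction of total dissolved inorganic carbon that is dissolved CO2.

α₀ = 0.00957

α₀ = 1 / (1 + K1/[H⁺] + K1K2/[H⁺]²) = 1 / (1 + 10^+1.99 + 10^+0.76)
   = 1 / (1 + 97.724 + 5.7544) = 1/104.48 = 0.009571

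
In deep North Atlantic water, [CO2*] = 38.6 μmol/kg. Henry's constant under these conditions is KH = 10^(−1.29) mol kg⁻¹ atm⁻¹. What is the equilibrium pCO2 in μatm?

KH = 10^(−1.29) = 5.129×10^-2 mol kg⁻¹ atm⁻¹
pCO2 = [CO2*]/KH = 38.6×10^-6 / 5.129×10^-2 = 7.53×10^-4 atm = 753 μatm

pCO2 = 753 μatm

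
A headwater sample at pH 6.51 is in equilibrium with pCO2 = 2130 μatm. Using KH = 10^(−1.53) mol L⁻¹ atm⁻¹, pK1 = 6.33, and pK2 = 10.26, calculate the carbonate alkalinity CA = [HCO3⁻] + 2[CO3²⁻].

[CO2*] = KH · pCO2 = 10^(−1.53) × 2130×10^-6 = 6.286×10^-5 mol/L
α₀ = 1/(1 + K1/[H⁺] + K1K2/[H⁺]²) = 1/(1 + 10^+0.18 + 10^-3.57) = 0.3978
DIC = [CO2*]/α₀ = 6.286×10^-5 / 0.3978 = 0.1580 mmol/L
CA = (α₁ + 2α₂)·DIC = (0.6021 + 2×0.0001071) × 0.1580 = 0.0952 mmol/L

CA = 0.0952 mmol/L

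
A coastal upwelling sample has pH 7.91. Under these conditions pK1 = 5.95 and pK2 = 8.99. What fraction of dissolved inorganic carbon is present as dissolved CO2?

α₀ = 0.0100

α₀ = 1 / (1 + K1/[H⁺] + K1K2/[H⁺]²) = 1 / (1 + 10^+1.96 + 10^+0.88)
   = 1 / (1 + 91.201 + 7.5858) = 1/99.787 = 0.01002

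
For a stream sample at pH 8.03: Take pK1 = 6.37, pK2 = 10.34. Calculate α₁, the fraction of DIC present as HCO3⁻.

α₁ = 1 / (1 + [H⁺]/K1 + K2/[H⁺]) = 1 / (1 + 10^-1.66 + 10^-2.31)
   = 1 / (1 + 0.021878 + 0.0048978) = 1/1.0268 = 0.9739

α₁ = 0.974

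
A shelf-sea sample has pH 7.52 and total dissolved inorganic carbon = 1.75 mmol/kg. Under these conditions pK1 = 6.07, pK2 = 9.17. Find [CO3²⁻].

α₂ = 1 / (1 + [H⁺]/K2 + [H⁺]²/(K1K2)) = 1 / (1 + 10^+1.65 + 10^+0.20)
   = 1 / (1 + 44.668 + 1.5849) = 1/47.253 = 0.02116
[CO3²⁻] = α₂ × DIC = 0.02116 × 1.75 = 0.0370 mmol/kg

[CO3²⁻] = 0.0370 mmol/kg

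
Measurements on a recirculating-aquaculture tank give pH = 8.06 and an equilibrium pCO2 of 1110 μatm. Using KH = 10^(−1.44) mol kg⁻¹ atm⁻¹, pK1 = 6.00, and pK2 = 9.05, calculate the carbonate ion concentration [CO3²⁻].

[CO3²⁻] = 0.474 mmol/kg

[CO2*] = KH · pCO2 = 10^(−1.44) × 1110×10^-6 = 4.030×10^-5 mol/kg
α₀ = 1/(1 + K1/[H⁺] + K1K2/[H⁺]²) = 1/(1 + 10^+2.06 + 10^+1.07) = 0.007839
DIC = [CO2*]/α₀ = 4.030×10^-5 / 0.007839 = 5.141 mmol/kg
[CO3²⁻] = α₂·DIC; α₂ = 0.09210, so [CO3²⁻] = 0.09210 × 5.141 = 0.474 mmol/kg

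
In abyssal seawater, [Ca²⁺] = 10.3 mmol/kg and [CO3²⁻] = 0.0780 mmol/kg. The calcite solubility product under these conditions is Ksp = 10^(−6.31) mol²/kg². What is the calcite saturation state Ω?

Ksp = 10^(−6.31) = 4.898×10^-7
Ω = [Ca²⁺][CO3²⁻]/Ksp = (10.3×10^-3)(0.0780×10^-3) / 4.898×10^-7 = 1.64

Ω = 1.64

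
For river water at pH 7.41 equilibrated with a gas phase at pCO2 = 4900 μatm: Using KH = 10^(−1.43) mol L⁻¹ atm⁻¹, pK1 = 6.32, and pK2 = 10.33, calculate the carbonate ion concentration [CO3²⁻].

[CO3²⁻] = 2.69 μmol/L

[CO2*] = KH · pCO2 = 10^(−1.43) × 4900×10^-6 = 1.821×10^-4 mol/L
α₀ = 1/(1 + K1/[H⁺] + K1K2/[H⁺]²) = 1/(1 + 10^+1.09 + 10^-1.83) = 0.07509
DIC = [CO2*]/α₀ = 1.821×10^-4 / 0.07509 = 2.424 mmol/L
[CO3²⁻] = α₂·DIC; α₂ = 0.001111, so [CO3²⁻] = 0.001111 × 2.424 = 0.00269 mmol/L = 2.69 μmol/L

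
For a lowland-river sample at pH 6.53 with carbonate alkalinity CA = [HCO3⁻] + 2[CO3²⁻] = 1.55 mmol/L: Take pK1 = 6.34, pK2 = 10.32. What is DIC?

DIC = 2.55 mmol/L

CA = [HCO3⁻] + 2[CO3²⁻] = (α₁ + 2α₂)·DIC
At pH 6.53: [H⁺]/K1 = 10^-0.19 = 0.64565, K2/[H⁺] = 10^-3.79 = 0.00016218
α₁ = 1/(1 + 0.64565 + 0.00016218) = 1/1.6458 = 0.6076; α₂ = α₁·K2/[H⁺] = 9.854×10^-5
α₁ + 2α₂ = 0.6078
DIC = CA / (α₁ + 2α₂) = 1.55 / 0.6078 = 2.55 mmol/L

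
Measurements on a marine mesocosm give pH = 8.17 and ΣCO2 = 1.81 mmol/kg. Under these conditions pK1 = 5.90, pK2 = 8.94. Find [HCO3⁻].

α₁ = 1 / (1 + [H⁺]/K1 + K2/[H⁺]) = 1 / (1 + 10^-2.27 + 10^-0.77)
   = 1 / (1 + 0.0053703 + 0.16982) = 1/1.1752 = 0.8509
[HCO3⁻] = α₁ × DIC = 0.8509 × 1.81 = 1.54 mmol/kg

[HCO3⁻] = 1.54 mmol/kg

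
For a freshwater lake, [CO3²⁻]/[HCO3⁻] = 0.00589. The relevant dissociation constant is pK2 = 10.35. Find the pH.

From K2 = [H⁺][CO3²⁻]/[HCO3⁻]:  pH = pK2 + log₁₀([CO3²⁻]/[HCO3⁻])
log₁₀(0.00589) = -2.230
pH = 10.35 + (-2.230) = 8.12

pH = 8.12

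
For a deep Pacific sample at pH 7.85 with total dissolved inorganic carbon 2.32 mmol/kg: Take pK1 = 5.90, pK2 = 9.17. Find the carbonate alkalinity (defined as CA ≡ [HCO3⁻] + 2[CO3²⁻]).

CA = 2.40 mmol/kg

CA = [HCO3⁻] + 2[CO3²⁻] = (α₁ + 2α₂)·DIC
At pH 7.85: [H⁺]/K1 = 10^-1.95 = 0.011220, K2/[H⁺] = 10^-1.32 = 0.047863
α₁ = 1/(1 + 0.011220 + 0.047863) = 1/1.0591 = 0.9442; α₂ = α₁·K2/[H⁺] = 0.04519
α₁ + 2α₂ = 1.0346
CA = 1.0346 × 2.32 = 2.40 mmol/kg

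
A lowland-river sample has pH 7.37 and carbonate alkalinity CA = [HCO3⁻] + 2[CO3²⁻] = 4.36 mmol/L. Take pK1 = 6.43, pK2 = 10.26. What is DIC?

DIC = 4.85 mmol/L

CA = [HCO3⁻] + 2[CO3²⁻] = (α₁ + 2α₂)·DIC
At pH 7.37: [H⁺]/K1 = 10^-0.94 = 0.11482, K2/[H⁺] = 10^-2.89 = 0.0012882
α₁ = 1/(1 + 0.11482 + 0.0012882) = 1/1.1161 = 0.8960; α₂ = α₁·K2/[H⁺] = 0.001154
α₁ + 2α₂ = 0.8983
DIC = CA / (α₁ + 2α₂) = 4.36 / 0.8983 = 4.85 mmol/L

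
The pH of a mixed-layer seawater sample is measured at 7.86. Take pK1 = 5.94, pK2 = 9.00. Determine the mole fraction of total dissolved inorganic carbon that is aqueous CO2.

α₀ = 1 / (1 + K1/[H⁺] + K1K2/[H⁺]²) = 1 / (1 + 10^+1.92 + 10^+0.78)
   = 1 / (1 + 83.176 + 6.0256) = 1/90.202 = 0.01109

α₀ = 0.0111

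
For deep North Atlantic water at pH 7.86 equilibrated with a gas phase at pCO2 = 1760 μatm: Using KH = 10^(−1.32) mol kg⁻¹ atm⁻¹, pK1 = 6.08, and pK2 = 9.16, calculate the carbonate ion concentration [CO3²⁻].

[CO2*] = KH · pCO2 = 10^(−1.32) × 1760×10^-6 = 8.424×10^-5 mol/kg
α₀ = 1/(1 + K1/[H⁺] + K1K2/[H⁺]²) = 1/(1 + 10^+1.78 + 10^+0.48) = 0.01556
DIC = [CO2*]/α₀ = 8.424×10^-5 / 0.01556 = 5.415 mmol/kg
[CO3²⁻] = α₂·DIC; α₂ = 0.04698, so [CO3²⁻] = 0.04698 × 5.415 = 0.254 mmol/kg

[CO3²⁻] = 0.254 mmol/kg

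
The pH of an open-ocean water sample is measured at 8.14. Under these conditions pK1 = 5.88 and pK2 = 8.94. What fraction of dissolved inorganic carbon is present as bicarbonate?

α₁ = 0.859

α₁ = 1 / (1 + [H⁺]/K1 + K2/[H⁺]) = 1 / (1 + 10^-2.26 + 10^-0.80)
   = 1 / (1 + 0.0054954 + 0.15849) = 1/1.1640 = 0.8591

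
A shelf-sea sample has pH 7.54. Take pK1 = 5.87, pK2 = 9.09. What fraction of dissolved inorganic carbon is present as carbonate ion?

α₂ = 1 / (1 + [H⁺]/K2 + [H⁺]²/(K1K2)) = 1 / (1 + 10^+1.55 + 10^-0.12)
   = 1 / (1 + 35.481 + 0.75858) = 1/37.240 = 0.02685

α₂ = 0.0269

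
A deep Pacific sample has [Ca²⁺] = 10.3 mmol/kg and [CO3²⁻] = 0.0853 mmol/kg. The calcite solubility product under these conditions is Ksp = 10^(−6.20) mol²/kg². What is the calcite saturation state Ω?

Ω = 1.39

Ksp = 10^(−6.20) = 6.310×10^-7
Ω = [Ca²⁺][CO3²⁻]/Ksp = (10.3×10^-3)(0.0853×10^-3) / 6.310×10^-7 = 1.39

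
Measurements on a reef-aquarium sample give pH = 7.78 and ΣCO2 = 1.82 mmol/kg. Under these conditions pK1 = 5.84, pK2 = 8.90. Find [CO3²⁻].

α₂ = 1 / (1 + [H⁺]/K2 + [H⁺]²/(K1K2)) = 1 / (1 + 10^+1.12 + 10^-0.82)
   = 1 / (1 + 13.183 + 0.15136) = 1/14.334 = 0.06976
[CO3²⁻] = α₂ × DIC = 0.06976 × 1.82 = 0.127 mmol/kg

[CO3²⁻] = 0.127 mmol/kg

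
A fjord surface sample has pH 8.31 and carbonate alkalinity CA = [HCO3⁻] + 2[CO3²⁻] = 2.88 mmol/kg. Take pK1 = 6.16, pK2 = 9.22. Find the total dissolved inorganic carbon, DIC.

CA = [HCO3⁻] + 2[CO3²⁻] = (α₁ + 2α₂)·DIC
At pH 8.31: [H⁺]/K1 = 10^-2.15 = 0.0070795, K2/[H⁺] = 10^-0.91 = 0.12303
α₁ = 1/(1 + 0.0070795 + 0.12303) = 1/1.1301 = 0.8849; α₂ = α₁·K2/[H⁺] = 0.1089
α₁ + 2α₂ = 1.1026
DIC = CA / (α₁ + 2α₂) = 2.88 / 1.1026 = 2.61 mmol/kg

DIC = 2.61 mmol/kg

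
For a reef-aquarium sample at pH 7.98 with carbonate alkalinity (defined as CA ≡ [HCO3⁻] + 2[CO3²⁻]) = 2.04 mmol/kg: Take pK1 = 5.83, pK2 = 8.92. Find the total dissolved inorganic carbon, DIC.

DIC = 1.86 mmol/kg

CA = [HCO3⁻] + 2[CO3²⁻] = (α₁ + 2α₂)·DIC
At pH 7.98: [H⁺]/K1 = 10^-2.15 = 0.0070795, K2/[H⁺] = 10^-0.94 = 0.11482
α₁ = 1/(1 + 0.0070795 + 0.11482) = 1/1.1219 = 0.8913; α₂ = α₁·K2/[H⁺] = 0.1023
α₁ + 2α₂ = 1.0960
DIC = CA / (α₁ + 2α₂) = 2.04 / 1.0960 = 1.86 mmol/kg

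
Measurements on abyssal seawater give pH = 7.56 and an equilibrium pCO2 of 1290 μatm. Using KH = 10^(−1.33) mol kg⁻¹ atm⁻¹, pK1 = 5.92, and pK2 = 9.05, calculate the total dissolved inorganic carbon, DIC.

DIC = 2.78 mmol/kg

[CO2*] = KH · pCO2 = 10^(−1.33) × 1290×10^-6 = 6.034×10^-5 mol/kg
α₀ = 1/(1 + K1/[H⁺] + K1K2/[H⁺]²) = 1/(1 + 10^+1.64 + 10^+0.15) = 0.02171
DIC = [CO2*]/α₀ = 6.034×10^-5 / 0.02171 = 2.78 mmol/kg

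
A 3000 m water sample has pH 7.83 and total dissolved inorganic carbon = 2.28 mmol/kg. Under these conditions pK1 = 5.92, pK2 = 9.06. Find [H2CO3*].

α₀ = 1 / (1 + K1/[H⁺] + K1K2/[H⁺]²) = 1 / (1 + 10^+1.91 + 10^+0.68)
   = 1 / (1 + 81.283 + 4.7863) = 1/87.069 = 0.01149
[CO2*] = α₀ × DIC = 0.01149 × 2.28 = 0.0262 mmol/kg

[CO2*] = 0.0262 mmol/kg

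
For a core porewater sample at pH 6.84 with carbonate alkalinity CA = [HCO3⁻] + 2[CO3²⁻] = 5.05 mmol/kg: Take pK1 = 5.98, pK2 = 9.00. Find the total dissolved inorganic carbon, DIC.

CA = [HCO3⁻] + 2[CO3²⁻] = (α₁ + 2α₂)·DIC
At pH 6.84: [H⁺]/K1 = 10^-0.86 = 0.13804, K2/[H⁺] = 10^-2.16 = 0.0069183
α₁ = 1/(1 + 0.13804 + 0.0069183) = 1/1.1450 = 0.8734; α₂ = α₁·K2/[H⁺] = 0.006042
α₁ + 2α₂ = 0.8855
DIC = CA / (α₁ + 2α₂) = 5.05 / 0.8855 = 5.70 mmol/kg

DIC = 5.70 mmol/kg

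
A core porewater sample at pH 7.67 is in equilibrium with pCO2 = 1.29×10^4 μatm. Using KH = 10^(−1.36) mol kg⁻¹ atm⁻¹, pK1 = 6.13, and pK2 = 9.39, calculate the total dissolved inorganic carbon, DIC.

[CO2*] = KH · pCO2 = 10^(−1.36) × 1.29×10^4×10^-6 = 5.631×10^-4 mol/kg
α₀ = 1/(1 + K1/[H⁺] + K1K2/[H⁺]²) = 1/(1 + 10^+1.54 + 10^-0.18) = 0.02752
DIC = [CO2*]/α₀ = 5.631×10^-4 / 0.02752 = 20.5 mmol/kg

DIC = 20.5 mmol/kg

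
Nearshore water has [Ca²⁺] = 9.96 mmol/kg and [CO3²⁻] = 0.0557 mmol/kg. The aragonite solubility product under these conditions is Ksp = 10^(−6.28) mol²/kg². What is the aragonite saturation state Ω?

Ksp = 10^(−6.28) = 5.248×10^-7
Ω = [Ca²⁺][CO3²⁻]/Ksp = (9.96×10^-3)(0.0557×10^-3) / 5.248×10^-7 = 1.06

Ω = 1.06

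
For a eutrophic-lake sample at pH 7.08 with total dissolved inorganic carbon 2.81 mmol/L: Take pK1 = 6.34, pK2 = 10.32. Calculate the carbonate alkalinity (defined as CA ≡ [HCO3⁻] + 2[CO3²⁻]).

CA = [HCO3⁻] + 2[CO3²⁻] = (α₁ + 2α₂)·DIC
At pH 7.08: [H⁺]/K1 = 10^-0.74 = 0.18197, K2/[H⁺] = 10^-3.24 = 0.00057544
α₁ = 1/(1 + 0.18197 + 0.00057544) = 1/1.1825 = 0.8456; α₂ = α₁·K2/[H⁺] = 0.0004866
α₁ + 2α₂ = 0.8466
CA = 0.8466 × 2.81 = 2.38 mmol/L

CA = 2.38 mmol/L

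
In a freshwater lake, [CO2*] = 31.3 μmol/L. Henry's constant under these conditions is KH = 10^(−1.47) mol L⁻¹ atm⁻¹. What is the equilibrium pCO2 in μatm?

KH = 10^(−1.47) = 3.388×10^-2 mol L⁻¹ atm⁻¹
pCO2 = [CO2*]/KH = 31.3×10^-6 / 3.388×10^-2 = 9.24×10^-4 atm = 924 μatm

pCO2 = 924 μatm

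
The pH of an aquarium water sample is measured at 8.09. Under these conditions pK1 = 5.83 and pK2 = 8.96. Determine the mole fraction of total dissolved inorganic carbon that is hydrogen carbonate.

α₁ = 0.877

α₁ = 1 / (1 + [H⁺]/K1 + K2/[H⁺]) = 1 / (1 + 10^-2.26 + 10^-0.87)
   = 1 / (1 + 0.0054954 + 0.13490) = 1/1.1404 = 0.8769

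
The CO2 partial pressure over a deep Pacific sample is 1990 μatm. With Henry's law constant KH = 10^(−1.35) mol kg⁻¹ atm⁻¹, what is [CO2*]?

[CO2*] = 88.9 μmol/kg

KH = 10^(−1.35) = 4.467×10^-2 mol kg⁻¹ atm⁻¹
[CO2*] = KH · pCO2 = 4.467×10^-2 × 1990×10^-6 atm = 8.89×10^-5 mol/kg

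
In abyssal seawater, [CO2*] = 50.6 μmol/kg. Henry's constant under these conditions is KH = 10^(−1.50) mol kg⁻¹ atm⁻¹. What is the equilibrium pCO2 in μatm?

KH = 10^(−1.50) = 3.162×10^-2 mol kg⁻¹ atm⁻¹
pCO2 = [CO2*]/KH = 50.6×10^-6 / 3.162×10^-2 = 1.60×10^-3 atm = 1600 μatm

pCO2 = 1600 μatm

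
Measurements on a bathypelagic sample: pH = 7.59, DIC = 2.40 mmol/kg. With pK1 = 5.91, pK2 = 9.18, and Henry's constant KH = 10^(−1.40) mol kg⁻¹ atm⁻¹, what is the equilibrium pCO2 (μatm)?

α₀ = 1 / (1 + K1/[H⁺] + K1K2/[H⁺]²) = 1 / (1 + 10^+1.68 + 10^+0.09)
   = 1 / (1 + 47.863 + 1.2303) = 1/50.093 = 0.01996
[CO2*] = α₀ × DIC = 0.01996 × 2.40 = 0.04791 mmol/kg
pCO2 = [CO2*]/KH = 4.791×10^-5 / 3.981×10^-2 = 1200 μatm

pCO2 = 1200 μatm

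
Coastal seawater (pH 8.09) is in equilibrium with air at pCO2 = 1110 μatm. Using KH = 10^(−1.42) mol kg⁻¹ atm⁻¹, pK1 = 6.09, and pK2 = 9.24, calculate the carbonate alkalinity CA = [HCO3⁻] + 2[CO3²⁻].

[CO2*] = KH · pCO2 = 10^(−1.42) × 1110×10^-6 = 4.220×10^-5 mol/kg
α₀ = 1/(1 + K1/[H⁺] + K1K2/[H⁺]²) = 1/(1 + 10^+2.00 + 10^+0.85) = 0.009252
DIC = [CO2*]/α₀ = 4.220×10^-5 / 0.009252 = 4.561 mmol/kg
CA = (α₁ + 2α₂)·DIC = (0.9252 + 2×0.06550) × 4.561 = 4.82 mmol/kg

CA = 4.82 mmol/kg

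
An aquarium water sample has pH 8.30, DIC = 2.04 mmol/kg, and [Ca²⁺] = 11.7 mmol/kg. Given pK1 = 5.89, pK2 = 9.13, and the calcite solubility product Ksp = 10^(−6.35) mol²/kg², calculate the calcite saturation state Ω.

Ω = 6.86

α₂ = 1 / (1 + [H⁺]/K2 + [H⁺]²/(K1K2)) = 1 / (1 + 10^+0.83 + 10^-1.58)
   = 1 / (1 + 6.7608 + 0.026303) = 1/7.7871 = 0.1284
[CO3²⁻] = α₂ × DIC = 0.1284 × 2.04 = 0.2620 mmol/kg
Ksp = 10^(−6.35) = 4.467×10^-7
Ω = [Ca²⁺][CO3²⁻]/Ksp = (11.7×10^-3)(2.620×10^-4) / 4.467×10^-7 = 6.86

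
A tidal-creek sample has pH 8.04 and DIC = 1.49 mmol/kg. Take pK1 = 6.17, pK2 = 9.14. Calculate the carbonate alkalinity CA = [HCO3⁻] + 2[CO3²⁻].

CA = 1.58 mmol/kg

CA = [HCO3⁻] + 2[CO3²⁻] = (α₁ + 2α₂)·DIC
At pH 8.04: [H⁺]/K1 = 10^-1.87 = 0.013490, K2/[H⁺] = 10^-1.10 = 0.079433
α₁ = 1/(1 + 0.013490 + 0.079433) = 1/1.0929 = 0.9150; α₂ = α₁·K2/[H⁺] = 0.07268
α₁ + 2α₂ = 1.0603
CA = 1.0603 × 1.49 = 1.58 mmol/kg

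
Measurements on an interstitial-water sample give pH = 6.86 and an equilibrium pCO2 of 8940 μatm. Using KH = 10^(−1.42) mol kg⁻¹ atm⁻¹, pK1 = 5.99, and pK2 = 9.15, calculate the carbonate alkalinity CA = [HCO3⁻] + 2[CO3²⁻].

CA = 2.55 mmol/kg

[CO2*] = KH · pCO2 = 10^(−1.42) × 8940×10^-6 = 3.399×10^-4 mol/kg
α₀ = 1/(1 + K1/[H⁺] + K1K2/[H⁺]²) = 1/(1 + 10^+0.87 + 10^-1.42) = 0.1183
DIC = [CO2*]/α₀ = 3.399×10^-4 / 0.1183 = 2.872 mmol/kg
CA = (α₁ + 2α₂)·DIC = (0.8772 + 2×0.004499) × 2.872 = 2.55 mmol/kg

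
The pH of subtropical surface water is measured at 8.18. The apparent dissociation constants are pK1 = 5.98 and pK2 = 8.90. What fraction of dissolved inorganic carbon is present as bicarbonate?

α₁ = 0.836

α₁ = 1 / (1 + [H⁺]/K1 + K2/[H⁺]) = 1 / (1 + 10^-2.20 + 10^-0.72)
   = 1 / (1 + 0.0063096 + 0.19055) = 1/1.1969 = 0.8355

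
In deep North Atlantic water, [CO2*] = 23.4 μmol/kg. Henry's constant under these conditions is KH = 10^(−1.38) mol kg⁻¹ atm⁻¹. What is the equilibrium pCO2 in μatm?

pCO2 = 561 μatm

KH = 10^(−1.38) = 4.169×10^-2 mol kg⁻¹ atm⁻¹
pCO2 = [CO2*]/KH = 23.4×10^-6 / 4.169×10^-2 = 5.61×10^-4 atm = 561 μatm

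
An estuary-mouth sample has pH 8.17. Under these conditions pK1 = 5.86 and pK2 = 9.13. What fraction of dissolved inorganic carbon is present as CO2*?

α₀ = 0.00439

α₀ = 1 / (1 + K1/[H⁺] + K1K2/[H⁺]²) = 1 / (1 + 10^+2.31 + 10^+1.35)
   = 1 / (1 + 204.17 + 22.387) = 1/227.56 = 0.004394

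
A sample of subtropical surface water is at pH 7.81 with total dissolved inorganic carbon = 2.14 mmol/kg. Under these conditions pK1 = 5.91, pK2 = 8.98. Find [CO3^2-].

α₂ = 1 / (1 + [H⁺]/K2 + [H⁺]²/(K1K2)) = 1 / (1 + 10^+1.17 + 10^-0.73)
   = 1 / (1 + 14.791 + 0.18621) = 1/15.977 = 0.06259
[CO3²⁻] = α₂ × DIC = 0.06259 × 2.14 = 0.134 mmol/kg

[CO3²⁻] = 0.134 mmol/kg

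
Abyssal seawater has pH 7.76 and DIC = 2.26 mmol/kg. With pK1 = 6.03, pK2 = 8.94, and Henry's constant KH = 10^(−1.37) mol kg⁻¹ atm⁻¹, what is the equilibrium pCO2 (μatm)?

α₀ = 1 / (1 + K1/[H⁺] + K1K2/[H⁺]²) = 1 / (1 + 10^+1.73 + 10^+0.55)
   = 1 / (1 + 53.703 + 3.5481) = 1/58.251 = 0.01717
[CO2*] = α₀ × DIC = 0.01717 × 2.26 = 0.03880 mmol/kg
pCO2 = [CO2*]/KH = 3.880×10^-5 / 4.266×10^-2 = 910 μatm

pCO2 = 910 μatm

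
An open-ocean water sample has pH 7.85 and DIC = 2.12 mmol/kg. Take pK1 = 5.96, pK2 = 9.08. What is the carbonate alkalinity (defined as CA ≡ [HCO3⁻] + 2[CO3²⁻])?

CA = [HCO3⁻] + 2[CO3²⁻] = (α₁ + 2α₂)·DIC
At pH 7.85: [H⁺]/K1 = 10^-1.89 = 0.012882, K2/[H⁺] = 10^-1.23 = 0.058884
α₁ = 1/(1 + 0.012882 + 0.058884) = 1/1.0718 = 0.9330; α₂ = α₁·K2/[H⁺] = 0.05494
α₁ + 2α₂ = 1.0429
CA = 1.0429 × 2.12 = 2.21 mmol/kg

CA = 2.21 mmol/kg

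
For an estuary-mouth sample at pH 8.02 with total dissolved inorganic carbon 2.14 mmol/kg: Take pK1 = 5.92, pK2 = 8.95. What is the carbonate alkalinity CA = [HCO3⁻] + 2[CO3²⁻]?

CA = [HCO3⁻] + 2[CO3²⁻] = (α₁ + 2α₂)·DIC
At pH 8.02: [H⁺]/K1 = 10^-2.10 = 0.0079433, K2/[H⁺] = 10^-0.93 = 0.11749
α₁ = 1/(1 + 0.0079433 + 0.11749) = 1/1.1254 = 0.8885; α₂ = α₁·K2/[H⁺] = 0.1044
α₁ + 2α₂ = 1.0973
CA = 1.0973 × 2.14 = 2.35 mmol/kg

CA = 2.35 mmol/kg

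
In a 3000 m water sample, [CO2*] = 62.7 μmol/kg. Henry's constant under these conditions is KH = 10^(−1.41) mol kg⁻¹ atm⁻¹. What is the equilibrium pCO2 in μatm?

KH = 10^(−1.41) = 3.890×10^-2 mol kg⁻¹ atm⁻¹
pCO2 = [CO2*]/KH = 62.7×10^-6 / 3.890×10^-2 = 1.61×10^-3 atm = 1610 μatm

pCO2 = 1610 μatm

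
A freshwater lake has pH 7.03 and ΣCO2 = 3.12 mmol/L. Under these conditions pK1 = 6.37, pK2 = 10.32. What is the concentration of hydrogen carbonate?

α₁ = 1 / (1 + [H⁺]/K1 + K2/[H⁺]) = 1 / (1 + 10^-0.66 + 10^-3.29)
   = 1 / (1 + 0.21878 + 0.00051286) = 1/1.2193 = 0.8202
[HCO3⁻] = α₁ × DIC = 0.8202 × 3.12 = 2.56 mmol/L

[HCO3⁻] = 2.56 mmol/L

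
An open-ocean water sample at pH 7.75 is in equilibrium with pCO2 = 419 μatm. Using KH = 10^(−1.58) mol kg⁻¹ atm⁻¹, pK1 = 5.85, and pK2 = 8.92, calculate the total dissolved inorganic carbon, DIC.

[CO2*] = KH · pCO2 = 10^(−1.58) × 419×10^-6 = 1.102×10^-5 mol/kg
α₀ = 1/(1 + K1/[H⁺] + K1K2/[H⁺]²) = 1/(1 + 10^+1.90 + 10^+0.73) = 0.01165
DIC = [CO2*]/α₀ = 1.102×10^-5 / 0.01165 = 0.946 mmol/kg

DIC = 0.946 mmol/kg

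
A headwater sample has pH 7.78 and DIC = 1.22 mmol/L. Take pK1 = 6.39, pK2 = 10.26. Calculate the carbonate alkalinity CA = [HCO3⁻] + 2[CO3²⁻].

CA = [HCO3⁻] + 2[CO3²⁻] = (α₁ + 2α₂)·DIC
At pH 7.78: [H⁺]/K1 = 10^-1.39 = 0.040738, K2/[H⁺] = 10^-2.48 = 0.0033113
α₁ = 1/(1 + 0.040738 + 0.0033113) = 1/1.0440 = 0.9578; α₂ = α₁·K2/[H⁺] = 0.003172
α₁ + 2α₂ = 0.9642
CA = 0.9642 × 1.22 = 1.18 mmol/L

CA = 1.18 mmol/L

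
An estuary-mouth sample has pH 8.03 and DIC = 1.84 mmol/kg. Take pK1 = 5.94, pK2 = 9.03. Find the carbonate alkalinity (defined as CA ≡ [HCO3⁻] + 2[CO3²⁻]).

CA = 1.99 mmol/kg

CA = [HCO3⁻] + 2[CO3²⁻] = (α₁ + 2α₂)·DIC
At pH 8.03: [H⁺]/K1 = 10^-2.09 = 0.0081283, K2/[H⁺] = 10^-1.00 = 0.10000
α₁ = 1/(1 + 0.0081283 + 0.10000) = 1/1.1081 = 0.9024; α₂ = α₁·K2/[H⁺] = 0.09024
α₁ + 2α₂ = 1.0829
CA = 1.0829 × 1.84 = 1.99 mmol/kg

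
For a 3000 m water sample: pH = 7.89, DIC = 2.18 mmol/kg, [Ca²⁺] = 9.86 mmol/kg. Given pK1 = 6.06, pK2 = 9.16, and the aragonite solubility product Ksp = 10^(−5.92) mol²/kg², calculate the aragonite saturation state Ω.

Ω = 0.899

α₂ = 1 / (1 + [H⁺]/K2 + [H⁺]²/(K1K2)) = 1 / (1 + 10^+1.27 + 10^-0.56)
   = 1 / (1 + 18.621 + 0.27542) = 1/19.896 = 0.05026
[CO3²⁻] = α₂ × DIC = 0.05026 × 2.18 = 0.1096 mmol/kg
Ksp = 10^(−5.92) = 1.202×10^-6
Ω = [Ca²⁺][CO3²⁻]/Ksp = (9.86×10^-3)(1.096×10^-4) / 1.202×10^-6 = 0.899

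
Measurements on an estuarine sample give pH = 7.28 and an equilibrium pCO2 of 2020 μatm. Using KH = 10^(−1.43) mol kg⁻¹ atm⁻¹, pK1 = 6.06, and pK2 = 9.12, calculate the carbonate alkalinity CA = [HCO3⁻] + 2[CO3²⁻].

CA = 1.28 mmol/kg

[CO2*] = KH · pCO2 = 10^(−1.43) × 2020×10^-6 = 7.505×10^-5 mol/kg
α₀ = 1/(1 + K1/[H⁺] + K1K2/[H⁺]²) = 1/(1 + 10^+1.22 + 10^-0.62) = 0.05607
DIC = [CO2*]/α₀ = 7.505×10^-5 / 0.05607 = 1.339 mmol/kg
CA = (α₁ + 2α₂)·DIC = (0.9305 + 2×0.01345) × 1.339 = 1.28 mmol/kg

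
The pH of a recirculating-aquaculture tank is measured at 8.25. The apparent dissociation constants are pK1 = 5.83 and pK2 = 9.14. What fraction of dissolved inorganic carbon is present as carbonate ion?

α₂ = 1 / (1 + [H⁺]/K2 + [H⁺]²/(K1K2)) = 1 / (1 + 10^+0.89 + 10^-1.53)
   = 1 / (1 + 7.7625 + 0.029512) = 1/8.7920 = 0.1137

α₂ = 0.114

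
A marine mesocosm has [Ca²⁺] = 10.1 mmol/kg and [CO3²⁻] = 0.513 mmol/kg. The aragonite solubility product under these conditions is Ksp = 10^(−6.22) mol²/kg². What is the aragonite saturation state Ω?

Ω = 8.60

Ksp = 10^(−6.22) = 6.026×10^-7
Ω = [Ca²⁺][CO3²⁻]/Ksp = (10.1×10^-3)(0.513×10^-3) / 6.026×10^-7 = 8.60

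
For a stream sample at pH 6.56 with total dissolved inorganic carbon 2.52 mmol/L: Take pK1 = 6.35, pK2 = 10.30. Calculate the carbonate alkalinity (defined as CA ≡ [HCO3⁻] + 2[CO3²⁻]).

CA = [HCO3⁻] + 2[CO3²⁻] = (α₁ + 2α₂)·DIC
At pH 6.56: [H⁺]/K1 = 10^-0.21 = 0.61660, K2/[H⁺] = 10^-3.74 = 0.00018197
α₁ = 1/(1 + 0.61660 + 0.00018197) = 1/1.6168 = 0.6185; α₂ = α₁·K2/[H⁺] = 0.0001126
α₁ + 2α₂ = 0.6187
CA = 0.6187 × 2.52 = 1.56 mmol/L

CA = 1.56 mmol/L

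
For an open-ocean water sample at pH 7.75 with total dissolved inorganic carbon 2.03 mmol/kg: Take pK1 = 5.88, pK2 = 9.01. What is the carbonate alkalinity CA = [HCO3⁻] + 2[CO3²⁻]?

CA = [HCO3⁻] + 2[CO3²⁻] = (α₁ + 2α₂)·DIC
At pH 7.75: [H⁺]/K1 = 10^-1.87 = 0.013490, K2/[H⁺] = 10^-1.26 = 0.054954
α₁ = 1/(1 + 0.013490 + 0.054954) = 1/1.0684 = 0.9359; α₂ = α₁·K2/[H⁺] = 0.05143
α₁ + 2α₂ = 1.0388
CA = 1.0388 × 2.03 = 2.11 mmol/kg

CA = 2.11 mmol/kg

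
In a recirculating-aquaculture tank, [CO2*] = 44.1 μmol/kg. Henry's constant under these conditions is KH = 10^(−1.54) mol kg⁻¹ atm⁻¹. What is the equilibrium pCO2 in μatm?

KH = 10^(−1.54) = 2.884×10^-2 mol kg⁻¹ atm⁻¹
pCO2 = [CO2*]/KH = 44.1×10^-6 / 2.884×10^-2 = 1.53×10^-3 atm = 1530 μatm

pCO2 = 1530 μatm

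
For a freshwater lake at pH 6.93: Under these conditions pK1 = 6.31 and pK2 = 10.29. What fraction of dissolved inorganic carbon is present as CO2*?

α₀ = 1 / (1 + K1/[H⁺] + K1K2/[H⁺]²) = 1 / (1 + 10^+0.62 + 10^-2.74)
   = 1 / (1 + 4.1687 + 0.0018197) = 1/5.1705 = 0.1934

α₀ = 0.193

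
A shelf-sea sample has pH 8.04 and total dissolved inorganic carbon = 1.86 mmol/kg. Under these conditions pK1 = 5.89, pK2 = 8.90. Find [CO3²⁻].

[CO3²⁻] = 0.224 mmol/kg

α₂ = 1 / (1 + [H⁺]/K2 + [H⁺]²/(K1K2)) = 1 / (1 + 10^+0.86 + 10^-1.29)
   = 1 / (1 + 7.2444 + 0.051286) = 1/8.2956 = 0.1205
[CO3²⁻] = α₂ × DIC = 0.1205 × 1.86 = 0.224 mmol/kg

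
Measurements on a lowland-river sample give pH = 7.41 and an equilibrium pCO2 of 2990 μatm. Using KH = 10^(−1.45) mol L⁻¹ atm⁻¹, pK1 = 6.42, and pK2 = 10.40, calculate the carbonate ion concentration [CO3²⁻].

[CO3²⁻] = 1.06 μmol/L

[CO2*] = KH · pCO2 = 10^(−1.45) × 2990×10^-6 = 1.061×10^-4 mol/L
α₀ = 1/(1 + K1/[H⁺] + K1K2/[H⁺]²) = 1/(1 + 10^+0.99 + 10^-2.00) = 0.09274
DIC = [CO2*]/α₀ = 1.061×10^-4 / 0.09274 = 1.144 mmol/L
[CO3²⁻] = α₂·DIC; α₂ = 0.0009274, so [CO3²⁻] = 0.0009274 × 1.144 = 0.00106 mmol/L = 1.06 μmol/L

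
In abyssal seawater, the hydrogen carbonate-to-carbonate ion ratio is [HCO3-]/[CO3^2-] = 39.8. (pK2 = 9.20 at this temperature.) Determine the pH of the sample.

pH = 7.60

From K2 = [H⁺][CO3^2-]/[HCO3-]:  pH = pK2 − log₁₀([HCO3-]/[CO3^2-])
log₁₀(39.8) = +1.600
pH = 9.20 − (+1.600) = 7.60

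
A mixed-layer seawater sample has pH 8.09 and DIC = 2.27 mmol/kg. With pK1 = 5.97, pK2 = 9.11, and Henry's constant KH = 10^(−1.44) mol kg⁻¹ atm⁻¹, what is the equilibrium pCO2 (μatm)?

α₀ = 1 / (1 + K1/[H⁺] + K1K2/[H⁺]²) = 1 / (1 + 10^+2.12 + 10^+1.10)
   = 1 / (1 + 131.83 + 12.589) = 1/145.41 = 0.006877
[CO2*] = α₀ × DIC = 0.006877 × 2.27 = 0.01561 mmol/kg = 15.61 μmol/kg
pCO2 = [CO2*]/KH = 1.561×10^-5 / 3.631×10^-2 = 430 μatm

pCO2 = 430 μatm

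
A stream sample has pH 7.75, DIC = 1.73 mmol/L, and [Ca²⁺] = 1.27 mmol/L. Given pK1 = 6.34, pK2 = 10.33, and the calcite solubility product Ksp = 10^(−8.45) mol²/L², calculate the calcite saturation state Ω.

Ω = 1.56

α₂ = 1 / (1 + [H⁺]/K2 + [H⁺]²/(K1K2)) = 1 / (1 + 10^+2.58 + 10^+1.17)
   = 1 / (1 + 380.19 + 14.791) = 1/395.98 = 0.002525
[CO3²⁻] = α₂ × DIC = 0.002525 × 1.73 = 0.004369 mmol/L = 4.369 μmol/L
Ksp = 10^(−8.45) = 3.548×10^-9
Ω = [Ca²⁺][CO3²⁻]/Ksp = (1.27×10^-3)(4.369×10^-6) / 3.548×10^-9 = 1.56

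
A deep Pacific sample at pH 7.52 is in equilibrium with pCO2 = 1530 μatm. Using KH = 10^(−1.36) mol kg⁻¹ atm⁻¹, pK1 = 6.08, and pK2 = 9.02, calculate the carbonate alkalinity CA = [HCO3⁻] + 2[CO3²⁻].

CA = 1.96 mmol/kg

[CO2*] = KH · pCO2 = 10^(−1.36) × 1530×10^-6 = 6.679×10^-5 mol/kg
α₀ = 1/(1 + K1/[H⁺] + K1K2/[H⁺]²) = 1/(1 + 10^+1.44 + 10^-0.06) = 0.03400
DIC = [CO2*]/α₀ = 6.679×10^-5 / 0.03400 = 1.964 mmol/kg
CA = (α₁ + 2α₂)·DIC = (0.9364 + 2×0.02961) × 1.964 = 1.96 mmol/kg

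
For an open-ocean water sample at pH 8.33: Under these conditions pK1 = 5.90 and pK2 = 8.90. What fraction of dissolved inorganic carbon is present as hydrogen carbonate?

α₁ = 0.786

α₁ = 1 / (1 + [H⁺]/K1 + K2/[H⁺]) = 1 / (1 + 10^-2.43 + 10^-0.57)
   = 1 / (1 + 0.0037154 + 0.26915) = 1/1.2729 = 0.7856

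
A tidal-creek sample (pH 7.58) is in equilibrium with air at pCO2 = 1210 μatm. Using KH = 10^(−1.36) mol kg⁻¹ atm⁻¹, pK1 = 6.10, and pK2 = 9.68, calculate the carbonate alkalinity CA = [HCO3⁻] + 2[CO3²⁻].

[CO2*] = KH · pCO2 = 10^(−1.36) × 1210×10^-6 = 5.282×10^-5 mol/kg
α₀ = 1/(1 + K1/[H⁺] + K1K2/[H⁺]²) = 1/(1 + 10^+1.48 + 10^-0.62) = 0.03181
DIC = [CO2*]/α₀ = 5.282×10^-5 / 0.03181 = 1.661 mmol/kg
CA = (α₁ + 2α₂)·DIC = (0.9606 + 2×0.007630) × 1.661 = 1.62 mmol/kg

CA = 1.62 mmol/kg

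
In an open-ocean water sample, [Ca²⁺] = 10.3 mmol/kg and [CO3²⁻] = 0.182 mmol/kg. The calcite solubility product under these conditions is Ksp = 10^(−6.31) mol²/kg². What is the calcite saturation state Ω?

Ksp = 10^(−6.31) = 4.898×10^-7
Ω = [Ca²⁺][CO3²⁻]/Ksp = (10.3×10^-3)(0.182×10^-3) / 4.898×10^-7 = 3.83

Ω = 3.83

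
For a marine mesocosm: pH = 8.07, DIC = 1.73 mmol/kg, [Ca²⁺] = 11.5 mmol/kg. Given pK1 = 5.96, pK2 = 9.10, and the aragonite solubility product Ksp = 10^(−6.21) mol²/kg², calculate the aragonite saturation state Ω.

Ω = 2.73

α₂ = 1 / (1 + [H⁺]/K2 + [H⁺]²/(K1K2)) = 1 / (1 + 10^+1.03 + 10^-1.08)
   = 1 / (1 + 10.715 + 0.083176) = 1/11.798 = 0.08476
[CO3²⁻] = α₂ × DIC = 0.08476 × 1.73 = 0.1466 mmol/kg
Ksp = 10^(−6.21) = 6.166×10^-7
Ω = [Ca²⁺][CO3²⁻]/Ksp = (11.5×10^-3)(1.466×10^-4) / 6.166×10^-7 = 2.73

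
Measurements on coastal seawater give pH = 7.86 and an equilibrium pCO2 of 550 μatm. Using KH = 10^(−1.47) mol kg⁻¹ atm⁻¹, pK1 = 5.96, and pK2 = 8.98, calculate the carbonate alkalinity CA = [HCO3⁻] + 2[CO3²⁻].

CA = 1.70 mmol/kg

[CO2*] = KH · pCO2 = 10^(−1.47) × 550×10^-6 = 1.864×10^-5 mol/kg
α₀ = 1/(1 + K1/[H⁺] + K1K2/[H⁺]²) = 1/(1 + 10^+1.90 + 10^+0.78) = 0.01157
DIC = [CO2*]/α₀ = 1.864×10^-5 / 0.01157 = 1.611 mmol/kg
CA = (α₁ + 2α₂)·DIC = (0.9187 + 2×0.06969) × 1.611 = 1.70 mmol/kg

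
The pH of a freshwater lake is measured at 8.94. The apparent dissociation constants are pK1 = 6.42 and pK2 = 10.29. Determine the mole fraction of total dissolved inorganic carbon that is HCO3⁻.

α₁ = 1 / (1 + [H⁺]/K1 + K2/[H⁺]) = 1 / (1 + 10^-2.52 + 10^-1.35)
   = 1 / (1 + 0.0030200 + 0.044668) = 1/1.0477 = 0.9545

α₁ = 0.954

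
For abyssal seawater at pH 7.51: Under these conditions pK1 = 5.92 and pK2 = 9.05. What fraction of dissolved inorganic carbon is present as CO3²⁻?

α₂ = 0.0273

α₂ = 1 / (1 + [H⁺]/K2 + [H⁺]²/(K1K2)) = 1 / (1 + 10^+1.54 + 10^-0.05)
   = 1 / (1 + 34.674 + 0.89125) = 1/36.565 = 0.02735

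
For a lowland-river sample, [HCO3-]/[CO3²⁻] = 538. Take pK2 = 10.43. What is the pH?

From K2 = [H⁺][CO3²⁻]/[HCO3-]:  pH = pK2 − log₁₀([HCO3-]/[CO3²⁻])
log₁₀(538) = +2.731
pH = 10.43 − (+2.731) = 7.70

pH = 7.70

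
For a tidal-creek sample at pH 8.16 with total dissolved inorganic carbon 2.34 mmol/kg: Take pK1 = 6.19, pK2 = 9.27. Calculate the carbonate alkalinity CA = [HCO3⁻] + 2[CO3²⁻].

CA = 2.48 mmol/kg

CA = [HCO3⁻] + 2[CO3²⁻] = (α₁ + 2α₂)·DIC
At pH 8.16: [H⁺]/K1 = 10^-1.97 = 0.010715, K2/[H⁺] = 10^-1.11 = 0.077625
α₁ = 1/(1 + 0.010715 + 0.077625) = 1/1.0883 = 0.9188; α₂ = α₁·K2/[H⁺] = 0.07132
α₁ + 2α₂ = 1.0615
CA = 1.0615 × 2.34 = 2.48 mmol/kg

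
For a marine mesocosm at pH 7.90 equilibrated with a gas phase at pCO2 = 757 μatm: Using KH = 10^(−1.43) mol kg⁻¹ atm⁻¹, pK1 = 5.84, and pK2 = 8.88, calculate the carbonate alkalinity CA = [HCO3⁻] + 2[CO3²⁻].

[CO2*] = KH · pCO2 = 10^(−1.43) × 757×10^-6 = 2.813×10^-5 mol/kg
α₀ = 1/(1 + K1/[H⁺] + K1K2/[H⁺]²) = 1/(1 + 10^+2.06 + 10^+1.08) = 0.007822
DIC = [CO2*]/α₀ = 2.813×10^-5 / 0.007822 = 3.595 mmol/kg
CA = (α₁ + 2α₂)·DIC = (0.8981 + 2×0.09405) × 3.595 = 3.91 mmol/kg

CA = 3.91 mmol/kg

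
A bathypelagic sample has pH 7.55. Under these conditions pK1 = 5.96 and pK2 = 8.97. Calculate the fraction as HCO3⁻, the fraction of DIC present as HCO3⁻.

α₁ = 0.940

α₁ = 1 / (1 + [H⁺]/K1 + K2/[H⁺]) = 1 / (1 + 10^-1.59 + 10^-1.42)
   = 1 / (1 + 0.025704 + 0.038019) = 1/1.0637 = 0.9401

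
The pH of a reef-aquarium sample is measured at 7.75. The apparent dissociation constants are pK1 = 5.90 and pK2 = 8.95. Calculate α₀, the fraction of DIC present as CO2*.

α₀ = 1 / (1 + K1/[H⁺] + K1K2/[H⁺]²) = 1 / (1 + 10^+1.85 + 10^+0.65)
   = 1 / (1 + 70.795 + 4.4668) = 1/76.261 = 0.01311

α₀ = 0.0131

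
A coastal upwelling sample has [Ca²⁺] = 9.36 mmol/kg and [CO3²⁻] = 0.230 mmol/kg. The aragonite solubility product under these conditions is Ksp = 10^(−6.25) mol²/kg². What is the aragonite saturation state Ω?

Ksp = 10^(−6.25) = 5.623×10^-7
Ω = [Ca²⁺][CO3²⁻]/Ksp = (9.36×10^-3)(0.230×10^-3) / 5.623×10^-7 = 3.83

Ω = 3.83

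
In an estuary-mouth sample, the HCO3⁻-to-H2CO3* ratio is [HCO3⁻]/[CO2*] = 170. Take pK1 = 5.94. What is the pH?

pH = 8.17

From K1 = [H⁺][HCO3⁻]/[CO2*]:  pH = pK1 + log₁₀([HCO3⁻]/[CO2*])
log₁₀(170) = +2.230
pH = 5.94 + (+2.230) = 8.17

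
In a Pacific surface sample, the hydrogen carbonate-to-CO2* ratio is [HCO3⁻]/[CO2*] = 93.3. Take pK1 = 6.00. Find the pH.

pH = 7.97

From K1 = [H⁺][HCO3⁻]/[CO2*]:  pH = pK1 + log₁₀([HCO3⁻]/[CO2*])
log₁₀(93.3) = +1.970
pH = 6.00 + (+1.970) = 7.97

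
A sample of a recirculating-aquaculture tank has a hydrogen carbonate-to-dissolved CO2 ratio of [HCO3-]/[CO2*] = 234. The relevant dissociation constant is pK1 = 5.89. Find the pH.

pH = 8.26

From K1 = [H⁺][HCO3-]/[CO2*]:  pH = pK1 + log₁₀([HCO3-]/[CO2*])
log₁₀(234) = +2.369
pH = 5.89 + (+2.369) = 8.26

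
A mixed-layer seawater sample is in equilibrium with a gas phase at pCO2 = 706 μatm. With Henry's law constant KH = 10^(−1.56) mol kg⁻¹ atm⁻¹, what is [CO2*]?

KH = 10^(−1.56) = 2.754×10^-2 mol kg⁻¹ atm⁻¹
[CO2*] = KH · pCO2 = 2.754×10^-2 × 706×10^-6 atm = 1.94×10^-5 mol/kg

[CO2*] = 19.4 μmol/kg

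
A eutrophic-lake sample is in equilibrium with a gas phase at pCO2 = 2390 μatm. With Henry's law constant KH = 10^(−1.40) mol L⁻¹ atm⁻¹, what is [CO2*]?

[CO2*] = 95.1 μmol/L

KH = 10^(−1.40) = 3.981×10^-2 mol L⁻¹ atm⁻¹
[CO2*] = KH · pCO2 = 3.981×10^-2 × 2390×10^-6 atm = 9.51×10^-5 mol/L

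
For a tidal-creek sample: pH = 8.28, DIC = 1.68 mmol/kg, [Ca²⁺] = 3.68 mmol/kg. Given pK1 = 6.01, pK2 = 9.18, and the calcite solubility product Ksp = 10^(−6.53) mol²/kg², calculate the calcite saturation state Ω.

Ω = 2.33

α₂ = 1 / (1 + [H⁺]/K2 + [H⁺]²/(K1K2)) = 1 / (1 + 10^+0.90 + 10^-1.37)
   = 1 / (1 + 7.9433 + 0.042658) = 1/8.9859 = 0.1113
[CO3²⁻] = α₂ × DIC = 0.1113 × 1.68 = 0.1870 mmol/kg
Ksp = 10^(−6.53) = 2.951×10^-7
Ω = [Ca²⁺][CO3²⁻]/Ksp = (3.68×10^-3)(1.870×10^-4) / 2.951×10^-7 = 2.33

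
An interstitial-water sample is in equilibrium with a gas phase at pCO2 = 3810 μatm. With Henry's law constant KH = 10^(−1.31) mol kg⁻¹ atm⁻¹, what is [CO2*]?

KH = 10^(−1.31) = 4.898×10^-2 mol kg⁻¹ atm⁻¹
[CO2*] = KH · pCO2 = 4.898×10^-2 × 3810×10^-6 atm = 1.87×10^-4 mol/kg

[CO2*] = 187 μmol/kg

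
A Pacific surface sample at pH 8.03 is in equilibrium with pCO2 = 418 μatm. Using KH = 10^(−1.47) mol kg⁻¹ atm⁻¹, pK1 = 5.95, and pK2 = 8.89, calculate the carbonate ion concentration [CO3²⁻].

[CO2*] = KH · pCO2 = 10^(−1.47) × 418×10^-6 = 1.416×10^-5 mol/kg
α₀ = 1/(1 + K1/[H⁺] + K1K2/[H⁺]²) = 1/(1 + 10^+2.08 + 10^+1.22) = 0.007256
DIC = [CO2*]/α₀ = 1.416×10^-5 / 0.007256 = 1.952 mmol/kg
[CO3²⁻] = α₂·DIC; α₂ = 0.1204, so [CO3²⁻] = 0.1204 × 1.952 = 0.235 mmol/kg

[CO3²⁻] = 0.235 mmol/kg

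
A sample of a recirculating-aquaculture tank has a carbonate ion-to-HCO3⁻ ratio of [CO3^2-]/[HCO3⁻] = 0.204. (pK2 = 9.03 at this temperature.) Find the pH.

pH = 8.34

From K2 = [H⁺][CO3^2-]/[HCO3⁻]:  pH = pK2 + log₁₀([CO3^2-]/[HCO3⁻])
log₁₀(0.204) = -0.690
pH = 9.03 + (-0.690) = 8.34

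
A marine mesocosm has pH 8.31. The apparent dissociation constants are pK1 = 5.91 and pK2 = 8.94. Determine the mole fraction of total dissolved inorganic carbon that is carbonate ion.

α₂ = 1 / (1 + [H⁺]/K2 + [H⁺]²/(K1K2)) = 1 / (1 + 10^+0.63 + 10^-1.77)
   = 1 / (1 + 4.2658 + 0.016982) = 1/5.2828 = 0.1893

α₂ = 0.189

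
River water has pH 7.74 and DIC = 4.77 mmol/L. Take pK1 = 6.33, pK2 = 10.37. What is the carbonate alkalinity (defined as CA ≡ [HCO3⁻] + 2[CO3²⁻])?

CA = [HCO3⁻] + 2[CO3²⁻] = (α₁ + 2α₂)·DIC
At pH 7.74: [H⁺]/K1 = 10^-1.41 = 0.038905, K2/[H⁺] = 10^-2.63 = 0.0023442
α₁ = 1/(1 + 0.038905 + 0.0023442) = 1/1.0412 = 0.9604; α₂ = α₁·K2/[H⁺] = 0.002251
α₁ + 2α₂ = 0.9649
CA = 0.9649 × 4.77 = 4.60 mmol/L

CA = 4.60 mmol/L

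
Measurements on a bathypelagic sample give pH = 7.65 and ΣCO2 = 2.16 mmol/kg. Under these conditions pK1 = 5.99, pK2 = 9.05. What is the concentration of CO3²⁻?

α₂ = 1 / (1 + [H⁺]/K2 + [H⁺]²/(K1K2)) = 1 / (1 + 10^+1.40 + 10^-0.26)
   = 1 / (1 + 25.119 + 0.54954) = 1/26.668 = 0.03750
[CO3²⁻] = α₂ × DIC = 0.03750 × 2.16 = 0.0810 mmol/kg

[CO3²⁻] = 0.0810 mmol/kg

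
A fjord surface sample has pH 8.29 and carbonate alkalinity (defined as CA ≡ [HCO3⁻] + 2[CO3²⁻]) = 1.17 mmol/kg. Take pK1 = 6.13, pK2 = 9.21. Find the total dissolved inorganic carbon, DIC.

CA = [HCO3⁻] + 2[CO3²⁻] = (α₁ + 2α₂)·DIC
At pH 8.29: [H⁺]/K1 = 10^-2.16 = 0.0069183, K2/[H⁺] = 10^-0.92 = 0.12023
α₁ = 1/(1 + 0.0069183 + 0.12023) = 1/1.1271 = 0.8872; α₂ = α₁·K2/[H⁺] = 0.1067
α₁ + 2α₂ = 1.1005
DIC = CA / (α₁ + 2α₂) = 1.17 / 1.1005 = 1.06 mmol/kg

DIC = 1.06 mmol/kg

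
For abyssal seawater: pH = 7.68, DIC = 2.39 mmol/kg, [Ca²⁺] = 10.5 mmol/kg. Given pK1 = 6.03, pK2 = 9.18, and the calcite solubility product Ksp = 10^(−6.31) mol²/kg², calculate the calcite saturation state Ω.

Ω = 1.54

α₂ = 1 / (1 + [H⁺]/K2 + [H⁺]²/(K1K2)) = 1 / (1 + 10^+1.50 + 10^-0.15)
   = 1 / (1 + 31.623 + 0.70795) = 1/33.331 = 0.03000
[CO3²⁻] = α₂ × DIC = 0.03000 × 2.39 = 0.07171 mmol/kg
Ksp = 10^(−6.31) = 4.898×10^-7
Ω = [Ca²⁺][CO3²⁻]/Ksp = (10.5×10^-3)(7.171×10^-5) / 4.898×10^-7 = 1.54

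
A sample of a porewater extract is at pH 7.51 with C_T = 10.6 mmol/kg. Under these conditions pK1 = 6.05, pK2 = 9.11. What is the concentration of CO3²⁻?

[CO3²⁻] = 0.251 mmol/kg

α₂ = 1 / (1 + [H⁺]/K2 + [H⁺]²/(K1K2)) = 1 / (1 + 10^+1.60 + 10^+0.14)
   = 1 / (1 + 39.811 + 1.3804) = 1/42.191 = 0.02370
[CO3²⁻] = α₂ × DIC = 0.02370 × 10.6 = 0.251 mmol/kg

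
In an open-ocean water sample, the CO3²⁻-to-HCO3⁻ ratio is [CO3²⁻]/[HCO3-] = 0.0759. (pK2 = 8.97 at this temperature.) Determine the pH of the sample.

From K2 = [H⁺][CO3²⁻]/[HCO3-]:  pH = pK2 + log₁₀([CO3²⁻]/[HCO3-])
log₁₀(0.0759) = -1.120
pH = 8.97 + (-1.120) = 7.85

pH = 7.85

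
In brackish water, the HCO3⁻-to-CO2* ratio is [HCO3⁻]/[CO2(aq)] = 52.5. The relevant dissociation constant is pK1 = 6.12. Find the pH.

From K1 = [H⁺][HCO3⁻]/[CO2(aq)]:  pH = pK1 + log₁₀([HCO3⁻]/[CO2(aq)])
log₁₀(52.5) = +1.720
pH = 6.12 + (+1.720) = 7.84

pH = 7.84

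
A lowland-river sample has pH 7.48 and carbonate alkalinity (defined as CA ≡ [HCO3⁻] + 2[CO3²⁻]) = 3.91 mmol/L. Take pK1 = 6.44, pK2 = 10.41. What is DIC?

CA = [HCO3⁻] + 2[CO3²⁻] = (α₁ + 2α₂)·DIC
At pH 7.48: [H⁺]/K1 = 10^-1.04 = 0.091201, K2/[H⁺] = 10^-2.93 = 0.0011749
α₁ = 1/(1 + 0.091201 + 0.0011749) = 1/1.0924 = 0.9154; α₂ = α₁·K2/[H⁺] = 0.001076
α₁ + 2α₂ = 0.9176
DIC = CA / (α₁ + 2α₂) = 3.91 / 0.9176 = 4.26 mmol/L

DIC = 4.26 mmol/L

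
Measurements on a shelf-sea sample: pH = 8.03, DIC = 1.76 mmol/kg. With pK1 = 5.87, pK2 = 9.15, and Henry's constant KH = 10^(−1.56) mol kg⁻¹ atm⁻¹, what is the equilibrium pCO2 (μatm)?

pCO2 = 408 μatm

α₀ = 1 / (1 + K1/[H⁺] + K1K2/[H⁺]²) = 1 / (1 + 10^+2.16 + 10^+1.04)
   = 1 / (1 + 144.54 + 10.965) = 1/156.51 = 0.006389
[CO2*] = α₀ × DIC = 0.006389 × 1.76 = 0.01125 mmol/kg = 11.25 μmol/kg
pCO2 = [CO2*]/KH = 1.125×10^-5 / 2.754×10^-2 = 408 μatm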